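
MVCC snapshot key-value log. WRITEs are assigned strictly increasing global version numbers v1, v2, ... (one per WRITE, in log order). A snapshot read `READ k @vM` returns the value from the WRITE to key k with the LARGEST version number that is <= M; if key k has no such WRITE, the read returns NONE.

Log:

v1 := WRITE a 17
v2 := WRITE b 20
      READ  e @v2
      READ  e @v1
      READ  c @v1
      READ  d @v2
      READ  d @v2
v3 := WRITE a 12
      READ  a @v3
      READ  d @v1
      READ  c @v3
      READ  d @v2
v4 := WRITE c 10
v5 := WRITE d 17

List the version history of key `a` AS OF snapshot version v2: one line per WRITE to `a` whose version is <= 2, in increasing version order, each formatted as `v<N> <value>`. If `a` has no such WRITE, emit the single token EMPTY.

Answer: v1 17

Derivation:
Scan writes for key=a with version <= 2:
  v1 WRITE a 17 -> keep
  v2 WRITE b 20 -> skip
  v3 WRITE a 12 -> drop (> snap)
  v4 WRITE c 10 -> skip
  v5 WRITE d 17 -> skip
Collected: [(1, 17)]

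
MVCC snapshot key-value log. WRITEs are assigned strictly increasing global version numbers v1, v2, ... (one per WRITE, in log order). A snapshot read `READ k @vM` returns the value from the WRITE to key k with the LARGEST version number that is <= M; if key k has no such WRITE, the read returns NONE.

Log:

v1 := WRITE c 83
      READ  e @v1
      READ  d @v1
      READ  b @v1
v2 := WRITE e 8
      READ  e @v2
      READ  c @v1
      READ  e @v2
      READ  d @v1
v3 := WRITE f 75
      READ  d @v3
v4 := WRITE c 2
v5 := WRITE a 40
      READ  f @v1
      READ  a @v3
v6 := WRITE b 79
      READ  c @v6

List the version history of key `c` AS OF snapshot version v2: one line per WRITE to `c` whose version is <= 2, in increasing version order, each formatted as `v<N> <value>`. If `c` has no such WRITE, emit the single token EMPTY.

Scan writes for key=c with version <= 2:
  v1 WRITE c 83 -> keep
  v2 WRITE e 8 -> skip
  v3 WRITE f 75 -> skip
  v4 WRITE c 2 -> drop (> snap)
  v5 WRITE a 40 -> skip
  v6 WRITE b 79 -> skip
Collected: [(1, 83)]

Answer: v1 83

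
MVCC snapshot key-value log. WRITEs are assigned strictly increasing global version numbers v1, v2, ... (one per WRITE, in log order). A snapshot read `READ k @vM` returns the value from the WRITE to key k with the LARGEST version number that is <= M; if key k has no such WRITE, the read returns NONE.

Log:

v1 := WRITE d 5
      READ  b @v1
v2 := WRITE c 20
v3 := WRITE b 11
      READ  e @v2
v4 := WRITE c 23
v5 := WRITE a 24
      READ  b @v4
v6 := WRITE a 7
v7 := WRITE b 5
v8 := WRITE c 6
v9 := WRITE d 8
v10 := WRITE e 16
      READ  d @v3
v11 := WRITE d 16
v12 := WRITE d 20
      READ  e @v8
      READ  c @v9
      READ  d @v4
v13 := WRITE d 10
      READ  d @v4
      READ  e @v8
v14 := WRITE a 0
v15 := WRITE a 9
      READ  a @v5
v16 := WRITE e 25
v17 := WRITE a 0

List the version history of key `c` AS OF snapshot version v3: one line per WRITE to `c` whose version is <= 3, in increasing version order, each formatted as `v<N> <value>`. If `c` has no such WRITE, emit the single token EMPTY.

Answer: v2 20

Derivation:
Scan writes for key=c with version <= 3:
  v1 WRITE d 5 -> skip
  v2 WRITE c 20 -> keep
  v3 WRITE b 11 -> skip
  v4 WRITE c 23 -> drop (> snap)
  v5 WRITE a 24 -> skip
  v6 WRITE a 7 -> skip
  v7 WRITE b 5 -> skip
  v8 WRITE c 6 -> drop (> snap)
  v9 WRITE d 8 -> skip
  v10 WRITE e 16 -> skip
  v11 WRITE d 16 -> skip
  v12 WRITE d 20 -> skip
  v13 WRITE d 10 -> skip
  v14 WRITE a 0 -> skip
  v15 WRITE a 9 -> skip
  v16 WRITE e 25 -> skip
  v17 WRITE a 0 -> skip
Collected: [(2, 20)]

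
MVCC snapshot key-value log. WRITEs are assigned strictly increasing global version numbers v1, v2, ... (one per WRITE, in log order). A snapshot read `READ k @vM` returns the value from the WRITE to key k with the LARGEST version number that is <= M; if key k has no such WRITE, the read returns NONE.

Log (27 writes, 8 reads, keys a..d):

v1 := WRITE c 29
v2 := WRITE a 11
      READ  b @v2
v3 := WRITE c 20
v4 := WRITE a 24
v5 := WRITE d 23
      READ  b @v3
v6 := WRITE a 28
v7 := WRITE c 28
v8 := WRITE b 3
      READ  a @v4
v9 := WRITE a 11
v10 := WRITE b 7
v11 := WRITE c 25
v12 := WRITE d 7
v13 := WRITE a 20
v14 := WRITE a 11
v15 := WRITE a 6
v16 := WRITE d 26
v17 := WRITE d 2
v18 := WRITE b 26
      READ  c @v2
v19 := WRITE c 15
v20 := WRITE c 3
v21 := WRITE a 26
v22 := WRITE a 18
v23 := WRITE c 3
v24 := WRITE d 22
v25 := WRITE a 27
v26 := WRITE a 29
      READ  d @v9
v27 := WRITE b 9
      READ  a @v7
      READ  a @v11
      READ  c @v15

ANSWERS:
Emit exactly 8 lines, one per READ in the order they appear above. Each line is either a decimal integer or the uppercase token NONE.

v1: WRITE c=29  (c history now [(1, 29)])
v2: WRITE a=11  (a history now [(2, 11)])
READ b @v2: history=[] -> no version <= 2 -> NONE
v3: WRITE c=20  (c history now [(1, 29), (3, 20)])
v4: WRITE a=24  (a history now [(2, 11), (4, 24)])
v5: WRITE d=23  (d history now [(5, 23)])
READ b @v3: history=[] -> no version <= 3 -> NONE
v6: WRITE a=28  (a history now [(2, 11), (4, 24), (6, 28)])
v7: WRITE c=28  (c history now [(1, 29), (3, 20), (7, 28)])
v8: WRITE b=3  (b history now [(8, 3)])
READ a @v4: history=[(2, 11), (4, 24), (6, 28)] -> pick v4 -> 24
v9: WRITE a=11  (a history now [(2, 11), (4, 24), (6, 28), (9, 11)])
v10: WRITE b=7  (b history now [(8, 3), (10, 7)])
v11: WRITE c=25  (c history now [(1, 29), (3, 20), (7, 28), (11, 25)])
v12: WRITE d=7  (d history now [(5, 23), (12, 7)])
v13: WRITE a=20  (a history now [(2, 11), (4, 24), (6, 28), (9, 11), (13, 20)])
v14: WRITE a=11  (a history now [(2, 11), (4, 24), (6, 28), (9, 11), (13, 20), (14, 11)])
v15: WRITE a=6  (a history now [(2, 11), (4, 24), (6, 28), (9, 11), (13, 20), (14, 11), (15, 6)])
v16: WRITE d=26  (d history now [(5, 23), (12, 7), (16, 26)])
v17: WRITE d=2  (d history now [(5, 23), (12, 7), (16, 26), (17, 2)])
v18: WRITE b=26  (b history now [(8, 3), (10, 7), (18, 26)])
READ c @v2: history=[(1, 29), (3, 20), (7, 28), (11, 25)] -> pick v1 -> 29
v19: WRITE c=15  (c history now [(1, 29), (3, 20), (7, 28), (11, 25), (19, 15)])
v20: WRITE c=3  (c history now [(1, 29), (3, 20), (7, 28), (11, 25), (19, 15), (20, 3)])
v21: WRITE a=26  (a history now [(2, 11), (4, 24), (6, 28), (9, 11), (13, 20), (14, 11), (15, 6), (21, 26)])
v22: WRITE a=18  (a history now [(2, 11), (4, 24), (6, 28), (9, 11), (13, 20), (14, 11), (15, 6), (21, 26), (22, 18)])
v23: WRITE c=3  (c history now [(1, 29), (3, 20), (7, 28), (11, 25), (19, 15), (20, 3), (23, 3)])
v24: WRITE d=22  (d history now [(5, 23), (12, 7), (16, 26), (17, 2), (24, 22)])
v25: WRITE a=27  (a history now [(2, 11), (4, 24), (6, 28), (9, 11), (13, 20), (14, 11), (15, 6), (21, 26), (22, 18), (25, 27)])
v26: WRITE a=29  (a history now [(2, 11), (4, 24), (6, 28), (9, 11), (13, 20), (14, 11), (15, 6), (21, 26), (22, 18), (25, 27), (26, 29)])
READ d @v9: history=[(5, 23), (12, 7), (16, 26), (17, 2), (24, 22)] -> pick v5 -> 23
v27: WRITE b=9  (b history now [(8, 3), (10, 7), (18, 26), (27, 9)])
READ a @v7: history=[(2, 11), (4, 24), (6, 28), (9, 11), (13, 20), (14, 11), (15, 6), (21, 26), (22, 18), (25, 27), (26, 29)] -> pick v6 -> 28
READ a @v11: history=[(2, 11), (4, 24), (6, 28), (9, 11), (13, 20), (14, 11), (15, 6), (21, 26), (22, 18), (25, 27), (26, 29)] -> pick v9 -> 11
READ c @v15: history=[(1, 29), (3, 20), (7, 28), (11, 25), (19, 15), (20, 3), (23, 3)] -> pick v11 -> 25

Answer: NONE
NONE
24
29
23
28
11
25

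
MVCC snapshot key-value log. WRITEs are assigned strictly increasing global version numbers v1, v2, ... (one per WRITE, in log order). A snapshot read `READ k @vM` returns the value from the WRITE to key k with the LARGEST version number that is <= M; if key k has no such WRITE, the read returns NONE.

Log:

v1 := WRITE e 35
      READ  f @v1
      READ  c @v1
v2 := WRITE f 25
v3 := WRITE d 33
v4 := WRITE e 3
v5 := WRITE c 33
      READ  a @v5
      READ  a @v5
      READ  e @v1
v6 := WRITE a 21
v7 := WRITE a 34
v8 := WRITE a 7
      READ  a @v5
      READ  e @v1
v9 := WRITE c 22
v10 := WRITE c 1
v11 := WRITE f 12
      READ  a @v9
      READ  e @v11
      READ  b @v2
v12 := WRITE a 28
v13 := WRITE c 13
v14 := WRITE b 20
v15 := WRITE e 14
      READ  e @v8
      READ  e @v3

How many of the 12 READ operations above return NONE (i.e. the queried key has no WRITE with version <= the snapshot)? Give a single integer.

v1: WRITE e=35  (e history now [(1, 35)])
READ f @v1: history=[] -> no version <= 1 -> NONE
READ c @v1: history=[] -> no version <= 1 -> NONE
v2: WRITE f=25  (f history now [(2, 25)])
v3: WRITE d=33  (d history now [(3, 33)])
v4: WRITE e=3  (e history now [(1, 35), (4, 3)])
v5: WRITE c=33  (c history now [(5, 33)])
READ a @v5: history=[] -> no version <= 5 -> NONE
READ a @v5: history=[] -> no version <= 5 -> NONE
READ e @v1: history=[(1, 35), (4, 3)] -> pick v1 -> 35
v6: WRITE a=21  (a history now [(6, 21)])
v7: WRITE a=34  (a history now [(6, 21), (7, 34)])
v8: WRITE a=7  (a history now [(6, 21), (7, 34), (8, 7)])
READ a @v5: history=[(6, 21), (7, 34), (8, 7)] -> no version <= 5 -> NONE
READ e @v1: history=[(1, 35), (4, 3)] -> pick v1 -> 35
v9: WRITE c=22  (c history now [(5, 33), (9, 22)])
v10: WRITE c=1  (c history now [(5, 33), (9, 22), (10, 1)])
v11: WRITE f=12  (f history now [(2, 25), (11, 12)])
READ a @v9: history=[(6, 21), (7, 34), (8, 7)] -> pick v8 -> 7
READ e @v11: history=[(1, 35), (4, 3)] -> pick v4 -> 3
READ b @v2: history=[] -> no version <= 2 -> NONE
v12: WRITE a=28  (a history now [(6, 21), (7, 34), (8, 7), (12, 28)])
v13: WRITE c=13  (c history now [(5, 33), (9, 22), (10, 1), (13, 13)])
v14: WRITE b=20  (b history now [(14, 20)])
v15: WRITE e=14  (e history now [(1, 35), (4, 3), (15, 14)])
READ e @v8: history=[(1, 35), (4, 3), (15, 14)] -> pick v4 -> 3
READ e @v3: history=[(1, 35), (4, 3), (15, 14)] -> pick v1 -> 35
Read results in order: ['NONE', 'NONE', 'NONE', 'NONE', '35', 'NONE', '35', '7', '3', 'NONE', '3', '35']
NONE count = 6

Answer: 6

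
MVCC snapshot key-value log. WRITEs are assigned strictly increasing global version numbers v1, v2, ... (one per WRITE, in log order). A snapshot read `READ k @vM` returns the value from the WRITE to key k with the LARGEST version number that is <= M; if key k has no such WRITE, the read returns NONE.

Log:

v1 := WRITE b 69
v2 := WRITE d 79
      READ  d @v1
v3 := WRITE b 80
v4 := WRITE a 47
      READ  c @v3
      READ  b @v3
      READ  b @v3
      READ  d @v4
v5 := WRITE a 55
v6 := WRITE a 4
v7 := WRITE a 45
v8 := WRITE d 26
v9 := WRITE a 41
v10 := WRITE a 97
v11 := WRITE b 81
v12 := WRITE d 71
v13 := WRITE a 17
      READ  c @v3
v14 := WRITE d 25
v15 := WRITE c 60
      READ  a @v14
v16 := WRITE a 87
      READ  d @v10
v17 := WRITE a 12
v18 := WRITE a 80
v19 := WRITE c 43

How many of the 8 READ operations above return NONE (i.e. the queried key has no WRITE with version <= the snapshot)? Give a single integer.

Answer: 3

Derivation:
v1: WRITE b=69  (b history now [(1, 69)])
v2: WRITE d=79  (d history now [(2, 79)])
READ d @v1: history=[(2, 79)] -> no version <= 1 -> NONE
v3: WRITE b=80  (b history now [(1, 69), (3, 80)])
v4: WRITE a=47  (a history now [(4, 47)])
READ c @v3: history=[] -> no version <= 3 -> NONE
READ b @v3: history=[(1, 69), (3, 80)] -> pick v3 -> 80
READ b @v3: history=[(1, 69), (3, 80)] -> pick v3 -> 80
READ d @v4: history=[(2, 79)] -> pick v2 -> 79
v5: WRITE a=55  (a history now [(4, 47), (5, 55)])
v6: WRITE a=4  (a history now [(4, 47), (5, 55), (6, 4)])
v7: WRITE a=45  (a history now [(4, 47), (5, 55), (6, 4), (7, 45)])
v8: WRITE d=26  (d history now [(2, 79), (8, 26)])
v9: WRITE a=41  (a history now [(4, 47), (5, 55), (6, 4), (7, 45), (9, 41)])
v10: WRITE a=97  (a history now [(4, 47), (5, 55), (6, 4), (7, 45), (9, 41), (10, 97)])
v11: WRITE b=81  (b history now [(1, 69), (3, 80), (11, 81)])
v12: WRITE d=71  (d history now [(2, 79), (8, 26), (12, 71)])
v13: WRITE a=17  (a history now [(4, 47), (5, 55), (6, 4), (7, 45), (9, 41), (10, 97), (13, 17)])
READ c @v3: history=[] -> no version <= 3 -> NONE
v14: WRITE d=25  (d history now [(2, 79), (8, 26), (12, 71), (14, 25)])
v15: WRITE c=60  (c history now [(15, 60)])
READ a @v14: history=[(4, 47), (5, 55), (6, 4), (7, 45), (9, 41), (10, 97), (13, 17)] -> pick v13 -> 17
v16: WRITE a=87  (a history now [(4, 47), (5, 55), (6, 4), (7, 45), (9, 41), (10, 97), (13, 17), (16, 87)])
READ d @v10: history=[(2, 79), (8, 26), (12, 71), (14, 25)] -> pick v8 -> 26
v17: WRITE a=12  (a history now [(4, 47), (5, 55), (6, 4), (7, 45), (9, 41), (10, 97), (13, 17), (16, 87), (17, 12)])
v18: WRITE a=80  (a history now [(4, 47), (5, 55), (6, 4), (7, 45), (9, 41), (10, 97), (13, 17), (16, 87), (17, 12), (18, 80)])
v19: WRITE c=43  (c history now [(15, 60), (19, 43)])
Read results in order: ['NONE', 'NONE', '80', '80', '79', 'NONE', '17', '26']
NONE count = 3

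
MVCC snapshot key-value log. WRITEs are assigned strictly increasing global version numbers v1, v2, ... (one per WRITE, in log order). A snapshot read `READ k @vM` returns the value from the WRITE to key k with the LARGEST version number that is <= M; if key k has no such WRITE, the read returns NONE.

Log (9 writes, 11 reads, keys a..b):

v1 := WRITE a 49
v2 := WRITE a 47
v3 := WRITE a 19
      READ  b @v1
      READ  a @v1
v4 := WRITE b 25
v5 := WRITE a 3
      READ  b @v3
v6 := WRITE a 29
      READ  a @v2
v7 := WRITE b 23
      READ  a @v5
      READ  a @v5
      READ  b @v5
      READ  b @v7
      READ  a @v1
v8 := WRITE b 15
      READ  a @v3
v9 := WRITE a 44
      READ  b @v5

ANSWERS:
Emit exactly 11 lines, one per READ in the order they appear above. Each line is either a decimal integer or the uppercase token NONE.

v1: WRITE a=49  (a history now [(1, 49)])
v2: WRITE a=47  (a history now [(1, 49), (2, 47)])
v3: WRITE a=19  (a history now [(1, 49), (2, 47), (3, 19)])
READ b @v1: history=[] -> no version <= 1 -> NONE
READ a @v1: history=[(1, 49), (2, 47), (3, 19)] -> pick v1 -> 49
v4: WRITE b=25  (b history now [(4, 25)])
v5: WRITE a=3  (a history now [(1, 49), (2, 47), (3, 19), (5, 3)])
READ b @v3: history=[(4, 25)] -> no version <= 3 -> NONE
v6: WRITE a=29  (a history now [(1, 49), (2, 47), (3, 19), (5, 3), (6, 29)])
READ a @v2: history=[(1, 49), (2, 47), (3, 19), (5, 3), (6, 29)] -> pick v2 -> 47
v7: WRITE b=23  (b history now [(4, 25), (7, 23)])
READ a @v5: history=[(1, 49), (2, 47), (3, 19), (5, 3), (6, 29)] -> pick v5 -> 3
READ a @v5: history=[(1, 49), (2, 47), (3, 19), (5, 3), (6, 29)] -> pick v5 -> 3
READ b @v5: history=[(4, 25), (7, 23)] -> pick v4 -> 25
READ b @v7: history=[(4, 25), (7, 23)] -> pick v7 -> 23
READ a @v1: history=[(1, 49), (2, 47), (3, 19), (5, 3), (6, 29)] -> pick v1 -> 49
v8: WRITE b=15  (b history now [(4, 25), (7, 23), (8, 15)])
READ a @v3: history=[(1, 49), (2, 47), (3, 19), (5, 3), (6, 29)] -> pick v3 -> 19
v9: WRITE a=44  (a history now [(1, 49), (2, 47), (3, 19), (5, 3), (6, 29), (9, 44)])
READ b @v5: history=[(4, 25), (7, 23), (8, 15)] -> pick v4 -> 25

Answer: NONE
49
NONE
47
3
3
25
23
49
19
25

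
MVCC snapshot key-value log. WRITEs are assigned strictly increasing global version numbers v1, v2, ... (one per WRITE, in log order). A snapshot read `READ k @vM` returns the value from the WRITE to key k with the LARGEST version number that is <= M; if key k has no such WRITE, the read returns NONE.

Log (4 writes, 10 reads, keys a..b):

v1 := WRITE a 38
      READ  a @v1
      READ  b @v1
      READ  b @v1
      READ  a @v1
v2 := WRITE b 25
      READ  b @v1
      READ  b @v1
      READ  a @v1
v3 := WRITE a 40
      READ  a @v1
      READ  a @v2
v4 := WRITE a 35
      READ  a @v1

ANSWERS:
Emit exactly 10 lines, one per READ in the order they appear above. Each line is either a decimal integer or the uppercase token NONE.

v1: WRITE a=38  (a history now [(1, 38)])
READ a @v1: history=[(1, 38)] -> pick v1 -> 38
READ b @v1: history=[] -> no version <= 1 -> NONE
READ b @v1: history=[] -> no version <= 1 -> NONE
READ a @v1: history=[(1, 38)] -> pick v1 -> 38
v2: WRITE b=25  (b history now [(2, 25)])
READ b @v1: history=[(2, 25)] -> no version <= 1 -> NONE
READ b @v1: history=[(2, 25)] -> no version <= 1 -> NONE
READ a @v1: history=[(1, 38)] -> pick v1 -> 38
v3: WRITE a=40  (a history now [(1, 38), (3, 40)])
READ a @v1: history=[(1, 38), (3, 40)] -> pick v1 -> 38
READ a @v2: history=[(1, 38), (3, 40)] -> pick v1 -> 38
v4: WRITE a=35  (a history now [(1, 38), (3, 40), (4, 35)])
READ a @v1: history=[(1, 38), (3, 40), (4, 35)] -> pick v1 -> 38

Answer: 38
NONE
NONE
38
NONE
NONE
38
38
38
38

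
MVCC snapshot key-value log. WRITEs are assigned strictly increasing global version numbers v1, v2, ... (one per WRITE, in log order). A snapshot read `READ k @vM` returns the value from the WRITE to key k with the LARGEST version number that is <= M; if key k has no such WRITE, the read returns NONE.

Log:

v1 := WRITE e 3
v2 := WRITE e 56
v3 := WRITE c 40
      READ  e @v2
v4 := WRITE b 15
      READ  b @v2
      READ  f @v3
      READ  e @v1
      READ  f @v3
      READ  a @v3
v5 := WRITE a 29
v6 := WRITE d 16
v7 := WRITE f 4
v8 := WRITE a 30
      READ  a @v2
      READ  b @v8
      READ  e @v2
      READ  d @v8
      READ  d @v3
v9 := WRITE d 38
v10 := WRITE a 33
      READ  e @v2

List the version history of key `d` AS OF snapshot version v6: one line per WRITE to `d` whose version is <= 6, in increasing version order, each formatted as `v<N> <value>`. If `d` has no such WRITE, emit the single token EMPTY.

Answer: v6 16

Derivation:
Scan writes for key=d with version <= 6:
  v1 WRITE e 3 -> skip
  v2 WRITE e 56 -> skip
  v3 WRITE c 40 -> skip
  v4 WRITE b 15 -> skip
  v5 WRITE a 29 -> skip
  v6 WRITE d 16 -> keep
  v7 WRITE f 4 -> skip
  v8 WRITE a 30 -> skip
  v9 WRITE d 38 -> drop (> snap)
  v10 WRITE a 33 -> skip
Collected: [(6, 16)]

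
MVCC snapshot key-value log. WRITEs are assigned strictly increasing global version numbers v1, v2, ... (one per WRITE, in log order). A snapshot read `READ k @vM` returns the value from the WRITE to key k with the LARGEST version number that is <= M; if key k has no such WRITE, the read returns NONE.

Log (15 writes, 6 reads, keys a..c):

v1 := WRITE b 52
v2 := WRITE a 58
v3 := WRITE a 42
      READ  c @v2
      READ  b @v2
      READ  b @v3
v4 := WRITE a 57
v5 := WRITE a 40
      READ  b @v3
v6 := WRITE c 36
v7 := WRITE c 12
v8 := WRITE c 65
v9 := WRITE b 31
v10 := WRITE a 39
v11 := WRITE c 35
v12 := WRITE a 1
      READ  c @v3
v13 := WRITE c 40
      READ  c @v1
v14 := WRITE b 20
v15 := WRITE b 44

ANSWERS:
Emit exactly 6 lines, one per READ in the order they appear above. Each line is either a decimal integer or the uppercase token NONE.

Answer: NONE
52
52
52
NONE
NONE

Derivation:
v1: WRITE b=52  (b history now [(1, 52)])
v2: WRITE a=58  (a history now [(2, 58)])
v3: WRITE a=42  (a history now [(2, 58), (3, 42)])
READ c @v2: history=[] -> no version <= 2 -> NONE
READ b @v2: history=[(1, 52)] -> pick v1 -> 52
READ b @v3: history=[(1, 52)] -> pick v1 -> 52
v4: WRITE a=57  (a history now [(2, 58), (3, 42), (4, 57)])
v5: WRITE a=40  (a history now [(2, 58), (3, 42), (4, 57), (5, 40)])
READ b @v3: history=[(1, 52)] -> pick v1 -> 52
v6: WRITE c=36  (c history now [(6, 36)])
v7: WRITE c=12  (c history now [(6, 36), (7, 12)])
v8: WRITE c=65  (c history now [(6, 36), (7, 12), (8, 65)])
v9: WRITE b=31  (b history now [(1, 52), (9, 31)])
v10: WRITE a=39  (a history now [(2, 58), (3, 42), (4, 57), (5, 40), (10, 39)])
v11: WRITE c=35  (c history now [(6, 36), (7, 12), (8, 65), (11, 35)])
v12: WRITE a=1  (a history now [(2, 58), (3, 42), (4, 57), (5, 40), (10, 39), (12, 1)])
READ c @v3: history=[(6, 36), (7, 12), (8, 65), (11, 35)] -> no version <= 3 -> NONE
v13: WRITE c=40  (c history now [(6, 36), (7, 12), (8, 65), (11, 35), (13, 40)])
READ c @v1: history=[(6, 36), (7, 12), (8, 65), (11, 35), (13, 40)] -> no version <= 1 -> NONE
v14: WRITE b=20  (b history now [(1, 52), (9, 31), (14, 20)])
v15: WRITE b=44  (b history now [(1, 52), (9, 31), (14, 20), (15, 44)])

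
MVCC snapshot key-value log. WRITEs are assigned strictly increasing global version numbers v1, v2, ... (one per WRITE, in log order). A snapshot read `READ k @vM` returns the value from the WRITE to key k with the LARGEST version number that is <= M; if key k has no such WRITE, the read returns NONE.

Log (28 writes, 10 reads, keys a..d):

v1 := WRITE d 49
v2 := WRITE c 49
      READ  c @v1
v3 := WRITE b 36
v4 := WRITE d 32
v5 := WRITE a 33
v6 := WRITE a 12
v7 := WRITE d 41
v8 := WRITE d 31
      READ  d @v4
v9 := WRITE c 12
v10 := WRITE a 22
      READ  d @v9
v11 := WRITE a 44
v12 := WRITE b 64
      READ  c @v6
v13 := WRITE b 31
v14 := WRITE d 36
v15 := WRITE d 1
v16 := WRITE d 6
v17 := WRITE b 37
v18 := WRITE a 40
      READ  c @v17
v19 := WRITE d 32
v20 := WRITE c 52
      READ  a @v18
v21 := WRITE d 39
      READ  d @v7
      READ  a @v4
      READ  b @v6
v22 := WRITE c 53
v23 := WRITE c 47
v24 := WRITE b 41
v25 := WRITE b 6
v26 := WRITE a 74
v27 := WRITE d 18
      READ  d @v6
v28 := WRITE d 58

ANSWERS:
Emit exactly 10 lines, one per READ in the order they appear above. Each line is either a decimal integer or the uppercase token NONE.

v1: WRITE d=49  (d history now [(1, 49)])
v2: WRITE c=49  (c history now [(2, 49)])
READ c @v1: history=[(2, 49)] -> no version <= 1 -> NONE
v3: WRITE b=36  (b history now [(3, 36)])
v4: WRITE d=32  (d history now [(1, 49), (4, 32)])
v5: WRITE a=33  (a history now [(5, 33)])
v6: WRITE a=12  (a history now [(5, 33), (6, 12)])
v7: WRITE d=41  (d history now [(1, 49), (4, 32), (7, 41)])
v8: WRITE d=31  (d history now [(1, 49), (4, 32), (7, 41), (8, 31)])
READ d @v4: history=[(1, 49), (4, 32), (7, 41), (8, 31)] -> pick v4 -> 32
v9: WRITE c=12  (c history now [(2, 49), (9, 12)])
v10: WRITE a=22  (a history now [(5, 33), (6, 12), (10, 22)])
READ d @v9: history=[(1, 49), (4, 32), (7, 41), (8, 31)] -> pick v8 -> 31
v11: WRITE a=44  (a history now [(5, 33), (6, 12), (10, 22), (11, 44)])
v12: WRITE b=64  (b history now [(3, 36), (12, 64)])
READ c @v6: history=[(2, 49), (9, 12)] -> pick v2 -> 49
v13: WRITE b=31  (b history now [(3, 36), (12, 64), (13, 31)])
v14: WRITE d=36  (d history now [(1, 49), (4, 32), (7, 41), (8, 31), (14, 36)])
v15: WRITE d=1  (d history now [(1, 49), (4, 32), (7, 41), (8, 31), (14, 36), (15, 1)])
v16: WRITE d=6  (d history now [(1, 49), (4, 32), (7, 41), (8, 31), (14, 36), (15, 1), (16, 6)])
v17: WRITE b=37  (b history now [(3, 36), (12, 64), (13, 31), (17, 37)])
v18: WRITE a=40  (a history now [(5, 33), (6, 12), (10, 22), (11, 44), (18, 40)])
READ c @v17: history=[(2, 49), (9, 12)] -> pick v9 -> 12
v19: WRITE d=32  (d history now [(1, 49), (4, 32), (7, 41), (8, 31), (14, 36), (15, 1), (16, 6), (19, 32)])
v20: WRITE c=52  (c history now [(2, 49), (9, 12), (20, 52)])
READ a @v18: history=[(5, 33), (6, 12), (10, 22), (11, 44), (18, 40)] -> pick v18 -> 40
v21: WRITE d=39  (d history now [(1, 49), (4, 32), (7, 41), (8, 31), (14, 36), (15, 1), (16, 6), (19, 32), (21, 39)])
READ d @v7: history=[(1, 49), (4, 32), (7, 41), (8, 31), (14, 36), (15, 1), (16, 6), (19, 32), (21, 39)] -> pick v7 -> 41
READ a @v4: history=[(5, 33), (6, 12), (10, 22), (11, 44), (18, 40)] -> no version <= 4 -> NONE
READ b @v6: history=[(3, 36), (12, 64), (13, 31), (17, 37)] -> pick v3 -> 36
v22: WRITE c=53  (c history now [(2, 49), (9, 12), (20, 52), (22, 53)])
v23: WRITE c=47  (c history now [(2, 49), (9, 12), (20, 52), (22, 53), (23, 47)])
v24: WRITE b=41  (b history now [(3, 36), (12, 64), (13, 31), (17, 37), (24, 41)])
v25: WRITE b=6  (b history now [(3, 36), (12, 64), (13, 31), (17, 37), (24, 41), (25, 6)])
v26: WRITE a=74  (a history now [(5, 33), (6, 12), (10, 22), (11, 44), (18, 40), (26, 74)])
v27: WRITE d=18  (d history now [(1, 49), (4, 32), (7, 41), (8, 31), (14, 36), (15, 1), (16, 6), (19, 32), (21, 39), (27, 18)])
READ d @v6: history=[(1, 49), (4, 32), (7, 41), (8, 31), (14, 36), (15, 1), (16, 6), (19, 32), (21, 39), (27, 18)] -> pick v4 -> 32
v28: WRITE d=58  (d history now [(1, 49), (4, 32), (7, 41), (8, 31), (14, 36), (15, 1), (16, 6), (19, 32), (21, 39), (27, 18), (28, 58)])

Answer: NONE
32
31
49
12
40
41
NONE
36
32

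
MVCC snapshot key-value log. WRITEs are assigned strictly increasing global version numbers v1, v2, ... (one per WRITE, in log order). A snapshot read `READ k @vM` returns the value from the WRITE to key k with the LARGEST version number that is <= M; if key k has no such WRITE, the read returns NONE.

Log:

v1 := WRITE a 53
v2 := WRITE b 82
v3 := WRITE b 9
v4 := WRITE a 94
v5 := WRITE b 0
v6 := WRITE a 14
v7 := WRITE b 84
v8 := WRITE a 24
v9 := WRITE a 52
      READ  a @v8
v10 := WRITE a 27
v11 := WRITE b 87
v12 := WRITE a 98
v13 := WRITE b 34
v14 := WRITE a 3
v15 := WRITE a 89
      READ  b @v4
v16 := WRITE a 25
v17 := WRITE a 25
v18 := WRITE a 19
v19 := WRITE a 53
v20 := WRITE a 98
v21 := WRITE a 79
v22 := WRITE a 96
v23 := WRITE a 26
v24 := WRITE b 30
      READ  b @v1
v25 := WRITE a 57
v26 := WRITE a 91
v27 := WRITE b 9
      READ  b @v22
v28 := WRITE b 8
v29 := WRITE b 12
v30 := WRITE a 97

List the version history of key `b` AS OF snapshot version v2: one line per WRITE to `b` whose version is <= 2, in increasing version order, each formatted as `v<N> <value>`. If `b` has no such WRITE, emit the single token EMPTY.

Scan writes for key=b with version <= 2:
  v1 WRITE a 53 -> skip
  v2 WRITE b 82 -> keep
  v3 WRITE b 9 -> drop (> snap)
  v4 WRITE a 94 -> skip
  v5 WRITE b 0 -> drop (> snap)
  v6 WRITE a 14 -> skip
  v7 WRITE b 84 -> drop (> snap)
  v8 WRITE a 24 -> skip
  v9 WRITE a 52 -> skip
  v10 WRITE a 27 -> skip
  v11 WRITE b 87 -> drop (> snap)
  v12 WRITE a 98 -> skip
  v13 WRITE b 34 -> drop (> snap)
  v14 WRITE a 3 -> skip
  v15 WRITE a 89 -> skip
  v16 WRITE a 25 -> skip
  v17 WRITE a 25 -> skip
  v18 WRITE a 19 -> skip
  v19 WRITE a 53 -> skip
  v20 WRITE a 98 -> skip
  v21 WRITE a 79 -> skip
  v22 WRITE a 96 -> skip
  v23 WRITE a 26 -> skip
  v24 WRITE b 30 -> drop (> snap)
  v25 WRITE a 57 -> skip
  v26 WRITE a 91 -> skip
  v27 WRITE b 9 -> drop (> snap)
  v28 WRITE b 8 -> drop (> snap)
  v29 WRITE b 12 -> drop (> snap)
  v30 WRITE a 97 -> skip
Collected: [(2, 82)]

Answer: v2 82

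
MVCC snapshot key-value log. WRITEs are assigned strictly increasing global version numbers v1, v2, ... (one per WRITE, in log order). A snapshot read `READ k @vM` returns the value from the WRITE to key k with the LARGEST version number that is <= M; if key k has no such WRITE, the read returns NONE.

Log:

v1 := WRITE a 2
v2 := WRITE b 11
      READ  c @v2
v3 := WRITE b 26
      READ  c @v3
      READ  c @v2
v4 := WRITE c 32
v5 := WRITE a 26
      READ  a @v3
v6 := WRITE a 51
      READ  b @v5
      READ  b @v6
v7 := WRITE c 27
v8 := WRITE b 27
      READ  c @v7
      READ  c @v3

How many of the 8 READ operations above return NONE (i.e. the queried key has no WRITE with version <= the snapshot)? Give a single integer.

Answer: 4

Derivation:
v1: WRITE a=2  (a history now [(1, 2)])
v2: WRITE b=11  (b history now [(2, 11)])
READ c @v2: history=[] -> no version <= 2 -> NONE
v3: WRITE b=26  (b history now [(2, 11), (3, 26)])
READ c @v3: history=[] -> no version <= 3 -> NONE
READ c @v2: history=[] -> no version <= 2 -> NONE
v4: WRITE c=32  (c history now [(4, 32)])
v5: WRITE a=26  (a history now [(1, 2), (5, 26)])
READ a @v3: history=[(1, 2), (5, 26)] -> pick v1 -> 2
v6: WRITE a=51  (a history now [(1, 2), (5, 26), (6, 51)])
READ b @v5: history=[(2, 11), (3, 26)] -> pick v3 -> 26
READ b @v6: history=[(2, 11), (3, 26)] -> pick v3 -> 26
v7: WRITE c=27  (c history now [(4, 32), (7, 27)])
v8: WRITE b=27  (b history now [(2, 11), (3, 26), (8, 27)])
READ c @v7: history=[(4, 32), (7, 27)] -> pick v7 -> 27
READ c @v3: history=[(4, 32), (7, 27)] -> no version <= 3 -> NONE
Read results in order: ['NONE', 'NONE', 'NONE', '2', '26', '26', '27', 'NONE']
NONE count = 4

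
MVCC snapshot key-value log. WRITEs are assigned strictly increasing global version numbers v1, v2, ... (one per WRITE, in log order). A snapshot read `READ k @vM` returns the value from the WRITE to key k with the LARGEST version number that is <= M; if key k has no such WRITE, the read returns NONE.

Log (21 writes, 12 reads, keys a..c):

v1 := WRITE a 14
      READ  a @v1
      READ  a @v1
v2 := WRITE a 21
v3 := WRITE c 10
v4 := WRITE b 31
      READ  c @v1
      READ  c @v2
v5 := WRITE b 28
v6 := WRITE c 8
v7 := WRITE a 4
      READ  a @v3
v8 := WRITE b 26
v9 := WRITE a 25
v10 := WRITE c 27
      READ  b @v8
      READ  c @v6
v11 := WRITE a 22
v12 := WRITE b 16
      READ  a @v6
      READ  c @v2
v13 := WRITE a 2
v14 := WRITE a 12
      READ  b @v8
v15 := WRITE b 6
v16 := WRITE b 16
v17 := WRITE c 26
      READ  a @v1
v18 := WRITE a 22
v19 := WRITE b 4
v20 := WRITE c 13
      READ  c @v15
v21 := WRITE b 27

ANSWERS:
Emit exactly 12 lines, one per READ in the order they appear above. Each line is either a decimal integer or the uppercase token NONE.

Answer: 14
14
NONE
NONE
21
26
8
21
NONE
26
14
27

Derivation:
v1: WRITE a=14  (a history now [(1, 14)])
READ a @v1: history=[(1, 14)] -> pick v1 -> 14
READ a @v1: history=[(1, 14)] -> pick v1 -> 14
v2: WRITE a=21  (a history now [(1, 14), (2, 21)])
v3: WRITE c=10  (c history now [(3, 10)])
v4: WRITE b=31  (b history now [(4, 31)])
READ c @v1: history=[(3, 10)] -> no version <= 1 -> NONE
READ c @v2: history=[(3, 10)] -> no version <= 2 -> NONE
v5: WRITE b=28  (b history now [(4, 31), (5, 28)])
v6: WRITE c=8  (c history now [(3, 10), (6, 8)])
v7: WRITE a=4  (a history now [(1, 14), (2, 21), (7, 4)])
READ a @v3: history=[(1, 14), (2, 21), (7, 4)] -> pick v2 -> 21
v8: WRITE b=26  (b history now [(4, 31), (5, 28), (8, 26)])
v9: WRITE a=25  (a history now [(1, 14), (2, 21), (7, 4), (9, 25)])
v10: WRITE c=27  (c history now [(3, 10), (6, 8), (10, 27)])
READ b @v8: history=[(4, 31), (5, 28), (8, 26)] -> pick v8 -> 26
READ c @v6: history=[(3, 10), (6, 8), (10, 27)] -> pick v6 -> 8
v11: WRITE a=22  (a history now [(1, 14), (2, 21), (7, 4), (9, 25), (11, 22)])
v12: WRITE b=16  (b history now [(4, 31), (5, 28), (8, 26), (12, 16)])
READ a @v6: history=[(1, 14), (2, 21), (7, 4), (9, 25), (11, 22)] -> pick v2 -> 21
READ c @v2: history=[(3, 10), (6, 8), (10, 27)] -> no version <= 2 -> NONE
v13: WRITE a=2  (a history now [(1, 14), (2, 21), (7, 4), (9, 25), (11, 22), (13, 2)])
v14: WRITE a=12  (a history now [(1, 14), (2, 21), (7, 4), (9, 25), (11, 22), (13, 2), (14, 12)])
READ b @v8: history=[(4, 31), (5, 28), (8, 26), (12, 16)] -> pick v8 -> 26
v15: WRITE b=6  (b history now [(4, 31), (5, 28), (8, 26), (12, 16), (15, 6)])
v16: WRITE b=16  (b history now [(4, 31), (5, 28), (8, 26), (12, 16), (15, 6), (16, 16)])
v17: WRITE c=26  (c history now [(3, 10), (6, 8), (10, 27), (17, 26)])
READ a @v1: history=[(1, 14), (2, 21), (7, 4), (9, 25), (11, 22), (13, 2), (14, 12)] -> pick v1 -> 14
v18: WRITE a=22  (a history now [(1, 14), (2, 21), (7, 4), (9, 25), (11, 22), (13, 2), (14, 12), (18, 22)])
v19: WRITE b=4  (b history now [(4, 31), (5, 28), (8, 26), (12, 16), (15, 6), (16, 16), (19, 4)])
v20: WRITE c=13  (c history now [(3, 10), (6, 8), (10, 27), (17, 26), (20, 13)])
READ c @v15: history=[(3, 10), (6, 8), (10, 27), (17, 26), (20, 13)] -> pick v10 -> 27
v21: WRITE b=27  (b history now [(4, 31), (5, 28), (8, 26), (12, 16), (15, 6), (16, 16), (19, 4), (21, 27)])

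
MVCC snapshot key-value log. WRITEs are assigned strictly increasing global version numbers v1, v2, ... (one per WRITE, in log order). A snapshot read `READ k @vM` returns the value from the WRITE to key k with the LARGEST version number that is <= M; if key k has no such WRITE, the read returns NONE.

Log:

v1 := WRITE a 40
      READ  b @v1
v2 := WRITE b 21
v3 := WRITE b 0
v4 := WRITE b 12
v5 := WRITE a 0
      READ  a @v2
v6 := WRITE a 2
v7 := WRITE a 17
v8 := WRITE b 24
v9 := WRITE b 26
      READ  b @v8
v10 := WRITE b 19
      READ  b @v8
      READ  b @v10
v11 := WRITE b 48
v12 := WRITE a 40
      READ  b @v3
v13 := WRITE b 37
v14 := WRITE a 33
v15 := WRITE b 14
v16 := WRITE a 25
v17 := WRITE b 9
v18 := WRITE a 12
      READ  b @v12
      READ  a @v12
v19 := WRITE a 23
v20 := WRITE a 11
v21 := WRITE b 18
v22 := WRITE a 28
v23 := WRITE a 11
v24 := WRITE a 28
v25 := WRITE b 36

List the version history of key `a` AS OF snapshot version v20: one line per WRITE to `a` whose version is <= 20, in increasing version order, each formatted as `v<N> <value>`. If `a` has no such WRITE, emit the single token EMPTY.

Scan writes for key=a with version <= 20:
  v1 WRITE a 40 -> keep
  v2 WRITE b 21 -> skip
  v3 WRITE b 0 -> skip
  v4 WRITE b 12 -> skip
  v5 WRITE a 0 -> keep
  v6 WRITE a 2 -> keep
  v7 WRITE a 17 -> keep
  v8 WRITE b 24 -> skip
  v9 WRITE b 26 -> skip
  v10 WRITE b 19 -> skip
  v11 WRITE b 48 -> skip
  v12 WRITE a 40 -> keep
  v13 WRITE b 37 -> skip
  v14 WRITE a 33 -> keep
  v15 WRITE b 14 -> skip
  v16 WRITE a 25 -> keep
  v17 WRITE b 9 -> skip
  v18 WRITE a 12 -> keep
  v19 WRITE a 23 -> keep
  v20 WRITE a 11 -> keep
  v21 WRITE b 18 -> skip
  v22 WRITE a 28 -> drop (> snap)
  v23 WRITE a 11 -> drop (> snap)
  v24 WRITE a 28 -> drop (> snap)
  v25 WRITE b 36 -> skip
Collected: [(1, 40), (5, 0), (6, 2), (7, 17), (12, 40), (14, 33), (16, 25), (18, 12), (19, 23), (20, 11)]

Answer: v1 40
v5 0
v6 2
v7 17
v12 40
v14 33
v16 25
v18 12
v19 23
v20 11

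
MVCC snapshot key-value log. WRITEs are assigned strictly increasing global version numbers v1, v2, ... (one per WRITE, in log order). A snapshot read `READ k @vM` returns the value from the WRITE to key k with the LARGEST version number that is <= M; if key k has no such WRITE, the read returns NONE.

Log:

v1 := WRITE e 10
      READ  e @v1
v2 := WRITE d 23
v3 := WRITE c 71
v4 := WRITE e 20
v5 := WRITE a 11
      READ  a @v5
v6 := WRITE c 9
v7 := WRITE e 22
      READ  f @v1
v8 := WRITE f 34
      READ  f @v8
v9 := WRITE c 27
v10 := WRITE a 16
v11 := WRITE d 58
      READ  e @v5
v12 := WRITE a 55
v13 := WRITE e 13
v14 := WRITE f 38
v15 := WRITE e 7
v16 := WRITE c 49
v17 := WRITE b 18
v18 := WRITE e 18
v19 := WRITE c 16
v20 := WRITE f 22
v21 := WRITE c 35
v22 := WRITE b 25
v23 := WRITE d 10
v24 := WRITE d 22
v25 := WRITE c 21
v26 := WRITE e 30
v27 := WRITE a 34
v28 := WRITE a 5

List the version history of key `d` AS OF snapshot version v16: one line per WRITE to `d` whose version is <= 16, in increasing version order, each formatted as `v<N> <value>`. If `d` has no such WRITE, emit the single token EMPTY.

Scan writes for key=d with version <= 16:
  v1 WRITE e 10 -> skip
  v2 WRITE d 23 -> keep
  v3 WRITE c 71 -> skip
  v4 WRITE e 20 -> skip
  v5 WRITE a 11 -> skip
  v6 WRITE c 9 -> skip
  v7 WRITE e 22 -> skip
  v8 WRITE f 34 -> skip
  v9 WRITE c 27 -> skip
  v10 WRITE a 16 -> skip
  v11 WRITE d 58 -> keep
  v12 WRITE a 55 -> skip
  v13 WRITE e 13 -> skip
  v14 WRITE f 38 -> skip
  v15 WRITE e 7 -> skip
  v16 WRITE c 49 -> skip
  v17 WRITE b 18 -> skip
  v18 WRITE e 18 -> skip
  v19 WRITE c 16 -> skip
  v20 WRITE f 22 -> skip
  v21 WRITE c 35 -> skip
  v22 WRITE b 25 -> skip
  v23 WRITE d 10 -> drop (> snap)
  v24 WRITE d 22 -> drop (> snap)
  v25 WRITE c 21 -> skip
  v26 WRITE e 30 -> skip
  v27 WRITE a 34 -> skip
  v28 WRITE a 5 -> skip
Collected: [(2, 23), (11, 58)]

Answer: v2 23
v11 58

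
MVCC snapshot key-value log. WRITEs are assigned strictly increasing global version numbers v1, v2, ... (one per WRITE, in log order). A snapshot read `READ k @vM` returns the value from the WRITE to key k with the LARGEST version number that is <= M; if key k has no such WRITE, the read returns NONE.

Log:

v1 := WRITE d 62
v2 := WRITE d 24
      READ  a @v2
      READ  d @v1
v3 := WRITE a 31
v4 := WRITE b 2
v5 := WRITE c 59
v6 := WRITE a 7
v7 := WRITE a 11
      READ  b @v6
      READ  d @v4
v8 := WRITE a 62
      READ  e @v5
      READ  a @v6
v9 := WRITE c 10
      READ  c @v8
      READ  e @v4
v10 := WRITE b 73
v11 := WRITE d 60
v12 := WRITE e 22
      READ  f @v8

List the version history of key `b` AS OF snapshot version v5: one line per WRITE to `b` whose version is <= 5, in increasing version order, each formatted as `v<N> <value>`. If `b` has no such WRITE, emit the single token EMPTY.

Scan writes for key=b with version <= 5:
  v1 WRITE d 62 -> skip
  v2 WRITE d 24 -> skip
  v3 WRITE a 31 -> skip
  v4 WRITE b 2 -> keep
  v5 WRITE c 59 -> skip
  v6 WRITE a 7 -> skip
  v7 WRITE a 11 -> skip
  v8 WRITE a 62 -> skip
  v9 WRITE c 10 -> skip
  v10 WRITE b 73 -> drop (> snap)
  v11 WRITE d 60 -> skip
  v12 WRITE e 22 -> skip
Collected: [(4, 2)]

Answer: v4 2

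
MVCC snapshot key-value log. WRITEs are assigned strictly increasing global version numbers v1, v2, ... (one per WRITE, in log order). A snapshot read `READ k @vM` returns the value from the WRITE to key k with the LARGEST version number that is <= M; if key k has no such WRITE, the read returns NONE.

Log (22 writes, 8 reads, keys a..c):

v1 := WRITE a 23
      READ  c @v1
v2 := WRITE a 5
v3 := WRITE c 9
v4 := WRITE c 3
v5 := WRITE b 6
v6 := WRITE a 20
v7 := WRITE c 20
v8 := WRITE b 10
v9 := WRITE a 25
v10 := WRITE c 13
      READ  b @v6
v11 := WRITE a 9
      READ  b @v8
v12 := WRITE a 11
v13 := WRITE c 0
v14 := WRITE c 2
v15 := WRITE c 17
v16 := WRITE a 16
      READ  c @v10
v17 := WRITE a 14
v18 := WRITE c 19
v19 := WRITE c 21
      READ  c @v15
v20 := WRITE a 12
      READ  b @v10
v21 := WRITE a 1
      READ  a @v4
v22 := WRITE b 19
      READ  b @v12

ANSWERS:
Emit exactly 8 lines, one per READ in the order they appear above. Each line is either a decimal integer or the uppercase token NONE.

v1: WRITE a=23  (a history now [(1, 23)])
READ c @v1: history=[] -> no version <= 1 -> NONE
v2: WRITE a=5  (a history now [(1, 23), (2, 5)])
v3: WRITE c=9  (c history now [(3, 9)])
v4: WRITE c=3  (c history now [(3, 9), (4, 3)])
v5: WRITE b=6  (b history now [(5, 6)])
v6: WRITE a=20  (a history now [(1, 23), (2, 5), (6, 20)])
v7: WRITE c=20  (c history now [(3, 9), (4, 3), (7, 20)])
v8: WRITE b=10  (b history now [(5, 6), (8, 10)])
v9: WRITE a=25  (a history now [(1, 23), (2, 5), (6, 20), (9, 25)])
v10: WRITE c=13  (c history now [(3, 9), (4, 3), (7, 20), (10, 13)])
READ b @v6: history=[(5, 6), (8, 10)] -> pick v5 -> 6
v11: WRITE a=9  (a history now [(1, 23), (2, 5), (6, 20), (9, 25), (11, 9)])
READ b @v8: history=[(5, 6), (8, 10)] -> pick v8 -> 10
v12: WRITE a=11  (a history now [(1, 23), (2, 5), (6, 20), (9, 25), (11, 9), (12, 11)])
v13: WRITE c=0  (c history now [(3, 9), (4, 3), (7, 20), (10, 13), (13, 0)])
v14: WRITE c=2  (c history now [(3, 9), (4, 3), (7, 20), (10, 13), (13, 0), (14, 2)])
v15: WRITE c=17  (c history now [(3, 9), (4, 3), (7, 20), (10, 13), (13, 0), (14, 2), (15, 17)])
v16: WRITE a=16  (a history now [(1, 23), (2, 5), (6, 20), (9, 25), (11, 9), (12, 11), (16, 16)])
READ c @v10: history=[(3, 9), (4, 3), (7, 20), (10, 13), (13, 0), (14, 2), (15, 17)] -> pick v10 -> 13
v17: WRITE a=14  (a history now [(1, 23), (2, 5), (6, 20), (9, 25), (11, 9), (12, 11), (16, 16), (17, 14)])
v18: WRITE c=19  (c history now [(3, 9), (4, 3), (7, 20), (10, 13), (13, 0), (14, 2), (15, 17), (18, 19)])
v19: WRITE c=21  (c history now [(3, 9), (4, 3), (7, 20), (10, 13), (13, 0), (14, 2), (15, 17), (18, 19), (19, 21)])
READ c @v15: history=[(3, 9), (4, 3), (7, 20), (10, 13), (13, 0), (14, 2), (15, 17), (18, 19), (19, 21)] -> pick v15 -> 17
v20: WRITE a=12  (a history now [(1, 23), (2, 5), (6, 20), (9, 25), (11, 9), (12, 11), (16, 16), (17, 14), (20, 12)])
READ b @v10: history=[(5, 6), (8, 10)] -> pick v8 -> 10
v21: WRITE a=1  (a history now [(1, 23), (2, 5), (6, 20), (9, 25), (11, 9), (12, 11), (16, 16), (17, 14), (20, 12), (21, 1)])
READ a @v4: history=[(1, 23), (2, 5), (6, 20), (9, 25), (11, 9), (12, 11), (16, 16), (17, 14), (20, 12), (21, 1)] -> pick v2 -> 5
v22: WRITE b=19  (b history now [(5, 6), (8, 10), (22, 19)])
READ b @v12: history=[(5, 6), (8, 10), (22, 19)] -> pick v8 -> 10

Answer: NONE
6
10
13
17
10
5
10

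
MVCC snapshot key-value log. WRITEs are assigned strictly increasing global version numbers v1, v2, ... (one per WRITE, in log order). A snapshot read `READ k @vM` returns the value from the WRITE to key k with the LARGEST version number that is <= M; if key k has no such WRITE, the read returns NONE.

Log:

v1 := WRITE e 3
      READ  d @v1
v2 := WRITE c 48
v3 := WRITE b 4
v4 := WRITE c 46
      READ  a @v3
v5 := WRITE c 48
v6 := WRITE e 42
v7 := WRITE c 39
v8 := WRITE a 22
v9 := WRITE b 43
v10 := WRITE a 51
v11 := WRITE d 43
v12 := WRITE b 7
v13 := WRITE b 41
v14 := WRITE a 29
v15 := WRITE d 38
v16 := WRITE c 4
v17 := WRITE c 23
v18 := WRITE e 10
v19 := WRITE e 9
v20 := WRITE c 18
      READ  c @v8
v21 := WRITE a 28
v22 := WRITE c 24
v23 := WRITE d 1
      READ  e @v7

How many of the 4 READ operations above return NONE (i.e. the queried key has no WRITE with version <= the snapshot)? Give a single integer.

v1: WRITE e=3  (e history now [(1, 3)])
READ d @v1: history=[] -> no version <= 1 -> NONE
v2: WRITE c=48  (c history now [(2, 48)])
v3: WRITE b=4  (b history now [(3, 4)])
v4: WRITE c=46  (c history now [(2, 48), (4, 46)])
READ a @v3: history=[] -> no version <= 3 -> NONE
v5: WRITE c=48  (c history now [(2, 48), (4, 46), (5, 48)])
v6: WRITE e=42  (e history now [(1, 3), (6, 42)])
v7: WRITE c=39  (c history now [(2, 48), (4, 46), (5, 48), (7, 39)])
v8: WRITE a=22  (a history now [(8, 22)])
v9: WRITE b=43  (b history now [(3, 4), (9, 43)])
v10: WRITE a=51  (a history now [(8, 22), (10, 51)])
v11: WRITE d=43  (d history now [(11, 43)])
v12: WRITE b=7  (b history now [(3, 4), (9, 43), (12, 7)])
v13: WRITE b=41  (b history now [(3, 4), (9, 43), (12, 7), (13, 41)])
v14: WRITE a=29  (a history now [(8, 22), (10, 51), (14, 29)])
v15: WRITE d=38  (d history now [(11, 43), (15, 38)])
v16: WRITE c=4  (c history now [(2, 48), (4, 46), (5, 48), (7, 39), (16, 4)])
v17: WRITE c=23  (c history now [(2, 48), (4, 46), (5, 48), (7, 39), (16, 4), (17, 23)])
v18: WRITE e=10  (e history now [(1, 3), (6, 42), (18, 10)])
v19: WRITE e=9  (e history now [(1, 3), (6, 42), (18, 10), (19, 9)])
v20: WRITE c=18  (c history now [(2, 48), (4, 46), (5, 48), (7, 39), (16, 4), (17, 23), (20, 18)])
READ c @v8: history=[(2, 48), (4, 46), (5, 48), (7, 39), (16, 4), (17, 23), (20, 18)] -> pick v7 -> 39
v21: WRITE a=28  (a history now [(8, 22), (10, 51), (14, 29), (21, 28)])
v22: WRITE c=24  (c history now [(2, 48), (4, 46), (5, 48), (7, 39), (16, 4), (17, 23), (20, 18), (22, 24)])
v23: WRITE d=1  (d history now [(11, 43), (15, 38), (23, 1)])
READ e @v7: history=[(1, 3), (6, 42), (18, 10), (19, 9)] -> pick v6 -> 42
Read results in order: ['NONE', 'NONE', '39', '42']
NONE count = 2

Answer: 2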